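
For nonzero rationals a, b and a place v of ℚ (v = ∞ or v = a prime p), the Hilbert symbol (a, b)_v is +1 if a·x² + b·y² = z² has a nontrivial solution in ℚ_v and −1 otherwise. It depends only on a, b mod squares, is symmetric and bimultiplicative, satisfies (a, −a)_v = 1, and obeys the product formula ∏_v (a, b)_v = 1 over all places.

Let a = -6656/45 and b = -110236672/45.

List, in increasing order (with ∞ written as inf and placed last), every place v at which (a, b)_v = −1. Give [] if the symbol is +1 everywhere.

Mod squares: a ≡ -130, b ≡ -65. Check v ∈ {∞, 2, 3, 5, 7, 13}.
v=3: a=3^-2·(≡2), b=3^-2·(≡1) mod 3; (2|3)=-1, (1|3)=+1; (−1)^{-2·-2·1}·(-1)^-2·(+1)^-2 = +1.
v=∞: -130 < 0 and -65 < 0  ⇒  (a,b)_∞ = -1.
v=5: a=5^-1·(≡1), b=5^-1·(≡2) mod 5; (1|5)=+1, (2|5)=-1; (−1)^{-1·-1·2}·(+1)^-1·(-1)^-1 = -1.
v=2: v_2(a)=9, v_2(b)=10; units ≡ 7, 7 (mod 8); ε·ε+αω+βω = 1·1+9·0+10·0 ≡ 1  ⇒  (a,b)_2 = -1.
v=13: a=13^1·(≡10), b=13^3·(≡5) mod 13; (10|13)=+1, (5|13)=-1; (−1)^{1·3·6}·(+1)^3·(-1)^1 = -1.
v=7: a=7^0·(≡5), b=7^2·(≡3) mod 7; (5|7)=-1, (3|7)=-1; (−1)^{0·2·3}·(-1)^2·(-1)^0 = +1.
Ram(-130, -65) = {2, 5, 13, ∞}; no ℚ_2-point on the conic.

[2, 5, 13, inf]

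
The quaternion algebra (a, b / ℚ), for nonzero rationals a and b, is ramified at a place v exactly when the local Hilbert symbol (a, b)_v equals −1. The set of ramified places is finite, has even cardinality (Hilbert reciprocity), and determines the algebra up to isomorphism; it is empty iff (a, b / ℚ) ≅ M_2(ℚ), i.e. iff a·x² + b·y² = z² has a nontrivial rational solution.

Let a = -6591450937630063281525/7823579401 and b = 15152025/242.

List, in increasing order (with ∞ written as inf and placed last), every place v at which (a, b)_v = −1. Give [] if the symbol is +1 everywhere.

Mod squares: a ≡ -94829, b ≡ 24738. Check v ∈ {∞, 2, 3, 5, 7, 11, 17, 19, 23, 29, 31, 43}.
v=19: a=19^3·(≡9), b=19^1·(≡10) mod 19; (9|19)=+1, (10|19)=-1; (−1)^{3·1·9}·(+1)^1·(-1)^3 = +1.
v=43: a=43^-2·(≡27), b=43^0·(≡17) mod 43; (27|43)=-1, (17|43)=+1; (−1)^{-2·0·21}·(-1)^0·(+1)^-2 = +1.
v=2: v_2(a)=0, v_2(b)=-1; units ≡ 3, 1 (mod 8); ε·ε+αω+βω = 1·0+0·0+-1·1 ≡ 1  ⇒  (a,b)_2 = -1.
v=29: a=29^2·(≡25), b=29^0·(≡25) mod 29; (25|29)=+1, (25|29)=+1; (−1)^{2·0·14}·(+1)^0·(+1)^2 = +1.
v=7: a=7^7·(≡3), b=7^3·(≡3) mod 7; (3|7)=-1, (3|7)=-1; (−1)^{7·3·3}·(-1)^3·(-1)^7 = -1.
v=23: a=23^1·(≡17), b=23^0·(≡9) mod 23; (17|23)=-1, (9|23)=+1; (−1)^{1·0·11}·(-1)^0·(+1)^1 = +1.
v=3: a=3^4·(≡1), b=3^1·(≡2) mod 3; (1|3)=+1, (2|3)=-1; (−1)^{4·1·1}·(+1)^1·(-1)^4 = +1.
v=31: a=31^3·(≡4), b=31^1·(≡21) mod 31; (4|31)=+1, (21|31)=-1; (−1)^{3·1·15}·(+1)^1·(-1)^3 = +1.
v=11: a=11^-4·(≡7), b=11^-2·(≡10) mod 11; (7|11)=-1, (10|11)=-1; (−1)^{-4·-2·5}·(-1)^-2·(-1)^-4 = +1.
v=∞: -94829 < 0 and 24738 > 0  ⇒  (a,b)_∞ = +1.
v=17: a=17^-2·(≡3), b=17^0·(≡11) mod 17; (3|17)=-1, (11|17)=-1; (−1)^{-2·0·8}·(-1)^0·(-1)^-2 = +1.
v=5: a=5^2·(≡4), b=5^2·(≡3) mod 5; (4|5)=+1, (3|5)=-1; (−1)^{2·2·2}·(+1)^2·(-1)^2 = +1.
|Ram(-94829, 24738)| = 2, even; anisotropic at {2, 7}.

[2, 7]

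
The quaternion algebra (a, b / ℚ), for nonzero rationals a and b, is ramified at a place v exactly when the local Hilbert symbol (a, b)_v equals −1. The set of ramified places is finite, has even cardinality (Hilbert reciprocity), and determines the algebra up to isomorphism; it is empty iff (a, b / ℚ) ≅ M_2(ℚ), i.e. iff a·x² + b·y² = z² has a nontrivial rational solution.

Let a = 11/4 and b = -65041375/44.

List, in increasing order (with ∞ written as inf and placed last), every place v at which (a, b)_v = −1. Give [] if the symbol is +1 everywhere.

(a, b) ≡ (11, -584045) mod (ℚ^×)²; places V = {2, 5, 7, 11, 37, 41, ∞}.
(a,b)_37: α=0, u≡12; β=1, v≡31 (mod 37); (12|37)=+1, (31|37)=-1; sign (−1)^0·+1^1·-1^0 = +1.
(a,b)_2: α=-2, β=-2; u≡3, v≡3 (mod 8); ε(u)ε(v)=1·1, αω(v)=-2·1, βω(u)=-2·1; sum ≡ 1  ⇒  -1.
(a,b)_41: α=0, u≡13; β=1, v≡40 (mod 41); (13|41)=-1, (40|41)=+1; sign (−1)^0·-1^1·+1^0 = -1.
(a,b)_11: α=1, u≡3; β=-1, v≡2 (mod 11); (3|11)=+1, (2|11)=-1; sign (−1)^1·+1^-1·-1^1 = +1.
(a,b)_∞: sgn(11)=+, sgn(-584045)=−, so +1.
(a,b)_5: α=0, u≡4; β=3, v≡1 (mod 5); (4|5)=+1, (1|5)=+1; sign (−1)^0·+1^3·+1^0 = +1.
(a,b)_7: α=0, u≡1; β=3, v≡6 (mod 7); (1|7)=+1, (6|7)=-1; sign (−1)^0·+1^3·-1^0 = +1.
(11, -584045 / ℚ) ramifies at {2, 41}: a division algebra.

[2, 41]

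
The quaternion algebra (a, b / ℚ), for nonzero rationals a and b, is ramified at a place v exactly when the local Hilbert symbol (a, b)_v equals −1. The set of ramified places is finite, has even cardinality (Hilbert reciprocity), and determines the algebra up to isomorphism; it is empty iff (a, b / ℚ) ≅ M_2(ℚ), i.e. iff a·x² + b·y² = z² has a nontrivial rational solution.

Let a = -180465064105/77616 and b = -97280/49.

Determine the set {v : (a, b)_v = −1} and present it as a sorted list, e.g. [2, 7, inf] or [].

[23, 29, 47, inf]

(a, b) ≡ (-1724195, -95) mod (ℚ^×)²; places V = {2, 3, 5, 7, 11, 19, 23, 29, 37, 47, ∞}.
(a,b)_2: α=-4, β=10; u≡5, v≡1 (mod 8); ε(u)ε(v)=0·0, αω(v)=-4·0, βω(u)=10·1; sum ≡ 0  ⇒  +1.
(a,b)_19: α=0, u≡6; β=1, v≡13 (mod 19); (6|19)=+1, (13|19)=-1; sign (−1)^0·+1^1·-1^0 = +1.
(a,b)_23: α=1, u≡14; β=0, v≡11 (mod 23); (14|23)=-1, (11|23)=-1; sign (−1)^0·-1^0·-1^1 = -1.
(a,b)_5: α=1, u≡4; β=1, v≡1 (mod 5); (4|5)=+1, (1|5)=+1; sign (−1)^0·+1^1·+1^1 = +1.
(a,b)_7: α=-2, u≡5; β=-2, v≡6 (mod 7); (5|7)=-1, (6|7)=-1; sign (−1)^0·-1^-2·-1^-2 = +1.
(a,b)_29: α=3, u≡9; β=0, v≡8 (mod 29); (9|29)=+1, (8|29)=-1; sign (−1)^0·+1^0·-1^3 = -1.
(a,b)_11: α=-1, u≡3; β=0, v≡3 (mod 11); (3|11)=+1, (3|11)=+1; sign (−1)^0·+1^0·+1^-1 = +1.
(a,b)_∞: sgn(-1724195)=−, sgn(-95)=−, so -1.
(a,b)_3: α=-2, u≡1; β=0, v≡1 (mod 3); (1|3)=+1, (1|3)=+1; sign (−1)^0·+1^0·+1^-2 = +1.
(a,b)_37: α=2, u≡24; β=0, v≡21 (mod 37); (24|37)=-1, (21|37)=+1; sign (−1)^0·-1^0·+1^2 = +1.
(a,b)_47: α=1, u≡29; β=0, v≡5 (mod 47); (29|47)=-1, (5|47)=-1; sign (−1)^0·-1^0·-1^1 = -1.
Ram(-1724195, -95) = {23, 29, 47, ∞}; no ℚ_23-point on the conic.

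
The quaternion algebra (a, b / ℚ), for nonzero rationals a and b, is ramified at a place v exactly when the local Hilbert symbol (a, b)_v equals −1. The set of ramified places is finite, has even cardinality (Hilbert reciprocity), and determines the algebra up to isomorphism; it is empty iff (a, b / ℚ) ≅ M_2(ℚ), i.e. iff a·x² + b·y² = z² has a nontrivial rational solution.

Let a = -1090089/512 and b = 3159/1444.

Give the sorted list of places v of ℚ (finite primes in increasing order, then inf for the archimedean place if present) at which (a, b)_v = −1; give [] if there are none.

(a, b) ≡ (-2002, 39) mod (ℚ^×)²; places V = {2, 3, 7, 11, 13, 19, ∞}.
(a,b)_2: α=-9, β=-2; u≡7, v≡7 (mod 8); ε(u)ε(v)=1·1, αω(v)=-9·0, βω(u)=-2·0; sum ≡ 1  ⇒  -1.
(a,b)_19: α=0, u≡2; β=-2, v≡6 (mod 19); (2|19)=-1, (6|19)=+1; sign (−1)^0·-1^-2·+1^0 = +1.
(a,b)_3: α=2, u≡2; β=5, v≡1 (mod 3); (2|3)=-1, (1|3)=+1; sign (−1)^0·-1^5·+1^2 = -1.
(a,b)_13: α=1, u≡2; β=1, v≡9 (mod 13); (2|13)=-1, (9|13)=+1; sign (−1)^0·-1^1·+1^1 = -1.
(a,b)_11: α=3, u≡1; β=0, v≡8 (mod 11); (1|11)=+1, (8|11)=-1; sign (−1)^0·+1^0·-1^3 = -1.
(a,b)_∞: sgn(-2002)=−, sgn(39)=+, so +1.
(a,b)_7: α=1, u≡2; β=0, v≡1 (mod 7); (2|7)=+1, (1|7)=+1; sign (−1)^0·+1^0·+1^1 = +1.
(-2002, 39 / ℚ) ramifies at {2, 3, 11, 13}: a division algebra.

[2, 3, 11, 13]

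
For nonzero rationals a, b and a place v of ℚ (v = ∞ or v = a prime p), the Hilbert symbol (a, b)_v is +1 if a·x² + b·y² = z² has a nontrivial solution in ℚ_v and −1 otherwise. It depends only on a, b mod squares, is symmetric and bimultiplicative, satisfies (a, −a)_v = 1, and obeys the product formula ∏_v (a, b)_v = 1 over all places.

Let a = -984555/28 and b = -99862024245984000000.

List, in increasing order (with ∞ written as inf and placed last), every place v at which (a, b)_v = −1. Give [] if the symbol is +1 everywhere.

(a, b) ≡ (-85085, -1326) mod (ℚ^×)²; places V = {2, 3, 5, 7, 11, 13, 17, ∞}.
(a,b)_3: α=4, u≡1; β=9, v≡2 (mod 3); (1|3)=+1, (2|3)=-1; sign (−1)^0·+1^9·-1^4 = +1.
(a,b)_11: α=1, u≡4; β=4, v≡9 (mod 11); (4|11)=+1, (9|11)=+1; sign (−1)^0·+1^4·+1^1 = +1.
(a,b)_13: α=1, u≡8; β=1, v≡8 (mod 13); (8|13)=-1, (8|13)=-1; sign (−1)^0·-1^1·-1^1 = +1.
(a,b)_7: α=-1, u≡4; β=2, v≡1 (mod 7); (4|7)=+1, (1|7)=+1; sign (−1)^0·+1^2·+1^-1 = +1.
(a,b)_17: α=1, u≡5; β=1, v≡6 (mod 17); (5|17)=-1, (6|17)=-1; sign (−1)^0·-1^1·-1^1 = +1.
(a,b)_∞: sgn(-85085)=−, sgn(-1326)=−, so -1.
(a,b)_5: α=1, u≡3; β=6, v≡4 (mod 5); (3|5)=-1, (4|5)=+1; sign (−1)^0·-1^6·+1^1 = +1.
(a,b)_2: α=-2, β=11; u≡3, v≡1 (mod 8); ε(u)ε(v)=1·0, αω(v)=-2·0, βω(u)=11·1; sum ≡ 1  ⇒  -1.
|Ram(-85085, -1326)| = 2, even; anisotropic at {2, ∞}.

[2, inf]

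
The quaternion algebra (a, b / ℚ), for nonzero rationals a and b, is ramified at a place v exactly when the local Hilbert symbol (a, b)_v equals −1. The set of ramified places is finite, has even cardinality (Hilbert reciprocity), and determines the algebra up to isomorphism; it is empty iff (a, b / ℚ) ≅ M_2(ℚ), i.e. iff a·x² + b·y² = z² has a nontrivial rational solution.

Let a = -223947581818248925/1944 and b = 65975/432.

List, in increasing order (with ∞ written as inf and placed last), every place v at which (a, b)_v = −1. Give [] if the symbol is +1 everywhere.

(a, b) ≡ (-78, 7917) mod (ℚ^×)²; places V = {2, 3, 5, 7, 13, 29, ∞}.
(a,b)_3: α=-5, u≡1; β=-3, v≡2 (mod 3); (1|3)=+1, (2|3)=-1; sign (−1)^1·+1^-3·-1^-5 = +1.
(a,b)_2: α=-3, β=-4; u≡1, v≡5 (mod 8); ε(u)ε(v)=0·0, αω(v)=-3·1, βω(u)=-4·0; sum ≡ 1  ⇒  -1.
(a,b)_5: α=2, u≡2; β=2, v≡2 (mod 5); (2|5)=-1, (2|5)=-1; sign (−1)^0·-1^2·-1^2 = +1.
(a,b)_29: α=4, u≡7; β=1, v≡15 (mod 29); (7|29)=+1, (15|29)=-1; sign (−1)^0·+1^1·-1^4 = +1.
(a,b)_7: α=8, u≡5; β=1, v≡2 (mod 7); (5|7)=-1, (2|7)=+1; sign (−1)^0·-1^1·+1^8 = -1.
(a,b)_∞: sgn(-78)=−, sgn(7917)=+, so +1.
(a,b)_13: α=3, u≡5; β=1, v≡6 (mod 13); (5|13)=-1, (6|13)=-1; sign (−1)^0·-1^1·-1^3 = +1.
Ram(-78, 7917) = {2, 7}; no ℚ_2-point on the conic.

[2, 7]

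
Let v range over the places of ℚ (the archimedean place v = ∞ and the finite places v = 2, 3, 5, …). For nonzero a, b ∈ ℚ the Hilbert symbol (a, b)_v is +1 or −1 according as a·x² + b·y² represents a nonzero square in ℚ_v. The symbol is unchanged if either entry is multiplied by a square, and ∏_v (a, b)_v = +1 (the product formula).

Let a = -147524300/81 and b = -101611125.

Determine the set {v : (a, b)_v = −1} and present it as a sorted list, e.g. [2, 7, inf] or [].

(a, b) ≡ (-30107, -451605) mod (ℚ^×)²; places V = {2, 3, 5, 7, 11, 17, 23, ∞}.
(a,b)_5: α=2, u≡3; β=3, v≡1 (mod 5); (3|5)=-1, (1|5)=+1; sign (−1)^0·-1^3·+1^2 = -1.
(a,b)_23: α=1, u≡4; β=1, v≡11 (mod 23); (4|23)=+1, (11|23)=-1; sign (−1)^1·+1^1·-1^1 = +1.
(a,b)_17: α=1, u≡3; β=1, v≡7 (mod 17); (3|17)=-1, (7|17)=-1; sign (−1)^0·-1^1·-1^1 = +1.
(a,b)_2: α=2, β=0; u≡5, v≡3 (mod 8); ε(u)ε(v)=0·1, αω(v)=2·1, βω(u)=0·1; sum ≡ 0  ⇒  +1.
(a,b)_∞: sgn(-30107)=−, sgn(-451605)=−, so -1.
(a,b)_11: α=1, u≡8; β=1, v≡7 (mod 11); (8|11)=-1, (7|11)=-1; sign (−1)^1·-1^1·-1^1 = -1.
(a,b)_3: α=-4, u≡1; β=3, v≡2 (mod 3); (1|3)=+1, (2|3)=-1; sign (−1)^0·+1^3·-1^-4 = +1.
(a,b)_7: α=3, u≡2; β=1, v≡4 (mod 7); (2|7)=+1, (4|7)=+1; sign (−1)^1·+1^1·+1^3 = -1.
|Ram(-30107, -451605)| = 4, even; anisotropic at {5, 7, 11, ∞}.

[5, 7, 11, inf]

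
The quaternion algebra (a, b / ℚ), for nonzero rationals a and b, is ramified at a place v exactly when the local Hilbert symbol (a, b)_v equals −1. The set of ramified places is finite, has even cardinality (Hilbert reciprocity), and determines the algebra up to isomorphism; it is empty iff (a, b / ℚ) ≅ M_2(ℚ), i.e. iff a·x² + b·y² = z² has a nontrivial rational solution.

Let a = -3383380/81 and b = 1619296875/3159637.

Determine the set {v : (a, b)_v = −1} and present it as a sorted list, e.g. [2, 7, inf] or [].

(a, b) ≡ (-5005, 3055) mod (ℚ^×)²; places V = {2, 3, 5, 7, 11, 13, 17, 29, 47, ∞}.
(a,b)_∞: sgn(-5005)=−, sgn(3055)=+, so +1.
(a,b)_47: α=0, u≡21; β=1, v≡32 (mod 47); (21|47)=+1, (32|47)=+1; sign (−1)^0·+1^1·+1^0 = +1.
(a,b)_17: α=0, u≡10; β=-2, v≡3 (mod 17); (10|17)=-1, (3|17)=-1; sign (−1)^0·-1^-2·-1^0 = +1.
(a,b)_11: α=1, u≡6; β=0, v≡8 (mod 11); (6|11)=-1, (8|11)=-1; sign (−1)^0·-1^0·-1^1 = -1.
(a,b)_2: α=2, β=0; u≡3, v≡7 (mod 8); ε(u)ε(v)=1·1, αω(v)=2·0, βω(u)=0·1; sum ≡ 1  ⇒  -1.
(a,b)_29: α=0, u≡11; β=-2, v≡15 (mod 29); (11|29)=-1, (15|29)=-1; sign (−1)^0·-1^-2·-1^0 = +1.
(a,b)_13: α=3, u≡11; β=-1, v≡1 (mod 13); (11|13)=-1, (1|13)=+1; sign (−1)^0·-1^-1·+1^3 = -1.
(a,b)_5: α=1, u≡4; β=7, v≡1 (mod 5); (4|5)=+1, (1|5)=+1; sign (−1)^0·+1^7·+1^1 = +1.
(a,b)_3: α=-4, u≡2; β=2, v≡1 (mod 3); (2|3)=-1, (1|3)=+1; sign (−1)^0·-1^2·+1^-4 = +1.
(a,b)_7: α=1, u≡6; β=2, v≡3 (mod 7); (6|7)=-1, (3|7)=-1; sign (−1)^0·-1^2·-1^1 = -1.
Ram(-5005, 3055) = {2, 7, 11, 13}; no ℚ_2-point on the conic.

[2, 7, 11, 13]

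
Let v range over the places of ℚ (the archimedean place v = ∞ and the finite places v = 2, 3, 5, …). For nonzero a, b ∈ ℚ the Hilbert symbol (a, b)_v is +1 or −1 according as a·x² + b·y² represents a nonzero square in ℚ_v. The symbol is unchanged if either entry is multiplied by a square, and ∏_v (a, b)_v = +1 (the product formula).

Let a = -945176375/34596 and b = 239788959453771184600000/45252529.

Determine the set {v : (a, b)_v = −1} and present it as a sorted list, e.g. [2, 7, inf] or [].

Mod squares: a ≡ -312455, b ≡ 5311735. Check v ∈ {∞, 2, 3, 5, 7, 11, 13, 17, 19, 23, 31}.
v=2: v_2(a)=-2, v_2(b)=6; units ≡ 1, 7 (mod 8); ε·ε+αω+βω = 0·1+-2·0+6·0 ≡ 0  ⇒  (a,b)_2 = +1.
v=11: a=11^3·(≡2), b=11^3·(≡7) mod 11; (2|11)=-1, (7|11)=-1; (−1)^{3·3·5}·(-1)^3·(-1)^3 = -1.
v=3: a=3^-2·(≡1), b=3^0·(≡1) mod 3; (1|3)=+1, (1|3)=+1; (−1)^{-2·0·1}·(+1)^0·(+1)^-2 = +1.
v=7: a=7^0·(≡2), b=7^-2·(≡1) mod 7; (2|7)=+1, (1|7)=+1; (−1)^{0·-2·3}·(+1)^-2·(+1)^0 = +1.
v=19: a=19^1·(≡7), b=19^3·(≡15) mod 19; (7|19)=+1, (15|19)=-1; (−1)^{1·3·9}·(+1)^3·(-1)^1 = +1.
v=13: a=13^1·(≡6), b=13^3·(≡6) mod 13; (6|13)=-1, (6|13)=-1; (−1)^{1·3·6}·(-1)^3·(-1)^1 = +1.
v=∞: -312455 < 0 and 5311735 > 0  ⇒  (a,b)_∞ = +1.
v=17: a=17^0·(≡12), b=17^3·(≡7) mod 17; (12|17)=-1, (7|17)=-1; (−1)^{0·3·8}·(-1)^3·(-1)^0 = -1.
v=5: a=5^3·(≡4), b=5^5·(≡3) mod 5; (4|5)=+1, (3|5)=-1; (−1)^{3·5·2}·(+1)^5·(-1)^3 = -1.
v=31: a=31^-2·(≡28), b=31^-4·(≡10) mod 31; (28|31)=+1, (10|31)=+1; (−1)^{-2·-4·15}·(+1)^-4·(+1)^-2 = +1.
v=23: a=23^1·(≡1), b=23^3·(≡2) mod 23; (1|23)=+1, (2|23)=+1; (−1)^{1·3·11}·(+1)^3·(+1)^1 = -1.
|Ram(-312455, 5311735)| = 4, even; anisotropic at {5, 11, 17, 23}.

[5, 11, 17, 23]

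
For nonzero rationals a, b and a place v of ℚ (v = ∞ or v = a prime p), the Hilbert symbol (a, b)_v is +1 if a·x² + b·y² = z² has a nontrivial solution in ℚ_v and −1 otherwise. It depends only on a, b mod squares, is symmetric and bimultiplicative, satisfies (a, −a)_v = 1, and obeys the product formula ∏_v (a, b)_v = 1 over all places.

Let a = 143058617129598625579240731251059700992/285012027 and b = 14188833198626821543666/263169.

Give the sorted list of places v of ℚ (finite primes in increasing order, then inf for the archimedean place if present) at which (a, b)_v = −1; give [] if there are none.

[17, 29]

(a, b) ≡ (1598799, 946) mod (ℚ^×)²; places V = {2, 3, 11, 13, 17, 19, 23, 29, 43, 47, ∞}.
(a,b)_13: α=6, u≡11; β=4, v≡12 (mod 13); (11|13)=-1, (12|13)=+1; sign (−1)^0·-1^4·+1^6 = +1.
(a,b)_29: α=3, u≡17; β=2, v≡11 (mod 29); (17|29)=-1, (11|29)=-1; sign (−1)^0·-1^2·-1^3 = -1.
(a,b)_11: α=2, u≡3; β=1, v≡5 (mod 11); (3|11)=+1, (5|11)=+1; sign (−1)^0·+1^1·+1^2 = +1.
(a,b)_19: α=-4, u≡5; β=-2, v≡13 (mod 19); (5|19)=+1, (13|19)=-1; sign (−1)^0·+1^-2·-1^-4 = +1.
(a,b)_3: α=-7, u≡1; β=-6, v≡1 (mod 3); (1|3)=+1, (1|3)=+1; sign (−1)^0·+1^-6·+1^-7 = +1.
(a,b)_47: α=3, u≡18; β=2, v≡12 (mod 47); (18|47)=+1, (12|47)=+1; sign (−1)^0·+1^2·+1^3 = +1.
(a,b)_43: α=6, u≡31; β=3, v≡19 (mod 43); (31|43)=+1, (19|43)=-1; sign (−1)^0·+1^3·-1^6 = +1.
(a,b)_17: α=3, u≡10; β=2, v≡14 (mod 17); (10|17)=-1, (14|17)=-1; sign (−1)^0·-1^2·-1^3 = -1.
(a,b)_∞: sgn(1598799)=+, sgn(946)=+, so +1.
(a,b)_2: α=8, β=1; u≡7, v≡1 (mod 8); ε(u)ε(v)=1·0, αω(v)=8·0, βω(u)=1·0; sum ≡ 0  ⇒  +1.
(a,b)_23: α=3, u≡17; β=2, v≡8 (mod 23); (17|23)=-1, (8|23)=+1; sign (−1)^0·-1^2·+1^3 = +1.
(1598799, 946 / ℚ) ramifies at {17, 29}: a division algebra.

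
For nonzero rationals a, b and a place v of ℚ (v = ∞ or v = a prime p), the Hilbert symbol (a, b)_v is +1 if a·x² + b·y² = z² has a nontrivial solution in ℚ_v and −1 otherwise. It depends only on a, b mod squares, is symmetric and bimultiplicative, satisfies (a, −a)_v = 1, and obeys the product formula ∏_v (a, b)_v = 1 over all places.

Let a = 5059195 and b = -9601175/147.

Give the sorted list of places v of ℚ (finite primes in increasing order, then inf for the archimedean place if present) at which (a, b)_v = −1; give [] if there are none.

(a, b) ≡ (5059195, -1152141) mod (ℚ^×)²; places V = {2, 3, 5, 7, 17, 19, 23, 29, 37, 41, ∞}.
(a,b)_19: α=0, u≡8; β=1, v≡4 (mod 19); (8|19)=-1, (4|19)=+1; sign (−1)^0·-1^1·+1^0 = -1.
(a,b)_3: α=0, u≡1; β=-1, v≡1 (mod 3); (1|3)=+1, (1|3)=+1; sign (−1)^0·+1^-1·+1^0 = +1.
(a,b)_23: α=1, u≡16; β=0, v≡22 (mod 23); (16|23)=+1, (22|23)=-1; sign (−1)^0·+1^0·-1^1 = -1.
(a,b)_5: α=1, u≡4; β=2, v≡4 (mod 5); (4|5)=+1, (4|5)=+1; sign (−1)^0·+1^2·+1^1 = +1.
(a,b)_17: α=0, u≡12; β=1, v≡3 (mod 17); (12|17)=-1, (3|17)=-1; sign (−1)^0·-1^1·-1^0 = -1.
(a,b)_41: α=1, u≡26; β=1, v≡40 (mod 41); (26|41)=-1, (40|41)=+1; sign (−1)^0·-1^1·+1^1 = -1.
(a,b)_37: α=1, u≡20; β=0, v≡8 (mod 37); (20|37)=-1, (8|37)=-1; sign (−1)^0·-1^0·-1^1 = -1.
(a,b)_2: α=0, β=0; u≡3, v≡3 (mod 8); ε(u)ε(v)=1·1, αω(v)=0·1, βω(u)=0·1; sum ≡ 1  ⇒  -1.
(a,b)_7: α=0, u≡1; β=-2, v≡6 (mod 7); (1|7)=+1, (6|7)=-1; sign (−1)^0·+1^-2·-1^0 = +1.
(a,b)_∞: sgn(5059195)=+, sgn(-1152141)=−, so +1.
(a,b)_29: α=1, u≡20; β=1, v≡9 (mod 29); (20|29)=+1, (9|29)=+1; sign (−1)^0·+1^1·+1^1 = +1.
(5059195, -1152141 / ℚ) ramifies at {2, 17, 19, 23, 37, 41}: a division algebra.

[2, 17, 19, 23, 37, 41]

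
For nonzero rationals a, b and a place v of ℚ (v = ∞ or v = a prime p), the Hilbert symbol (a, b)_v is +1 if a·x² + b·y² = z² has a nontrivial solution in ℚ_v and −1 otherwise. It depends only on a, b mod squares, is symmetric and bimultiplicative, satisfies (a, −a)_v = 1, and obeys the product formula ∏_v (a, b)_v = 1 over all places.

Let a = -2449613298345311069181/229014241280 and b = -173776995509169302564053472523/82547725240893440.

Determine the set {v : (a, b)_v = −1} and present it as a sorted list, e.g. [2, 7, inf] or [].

[2, 11, 29, inf]

(a, b) ≡ (-23345, -53130) mod (ℚ^×)²; places V = {2, 3, 5, 7, 11, 19, 23, 29, 31, 43, ∞}.
(a,b)_31: α=2, u≡17; β=2, v≡1 (mod 31); (17|31)=-1, (1|31)=+1; sign (−1)^0·-1^2·+1^2 = +1.
(a,b)_11: α=-2, u≡10; β=-3, v≡10 (mod 11); (10|11)=-1, (10|11)=-1; sign (−1)^0·-1^-3·-1^-2 = -1.
(a,b)_7: α=7, u≡1; β=9, v≡5 (mod 7); (1|7)=+1, (5|7)=-1; sign (−1)^1·+1^9·-1^7 = +1.
(a,b)_23: α=1, u≡14; β=1, v≡16 (mod 23); (14|23)=-1, (16|23)=+1; sign (−1)^1·-1^1·+1^1 = +1.
(a,b)_2: α=-20, β=-35; u≡7, v≡3 (mod 8); ε(u)ε(v)=1·1, αω(v)=-20·1, βω(u)=-35·0; sum ≡ 1  ⇒  -1.
(a,b)_19: α=-2, u≡6; β=-2, v≡12 (mod 19); (6|19)=+1, (12|19)=-1; sign (−1)^0·+1^-2·-1^-2 = +1.
(a,b)_3: α=8, u≡1; β=11, v≡2 (mod 3); (1|3)=+1, (2|3)=-1; sign (−1)^0·+1^11·-1^8 = +1.
(a,b)_∞: sgn(-23345)=−, sgn(-53130)=−, so -1.
(a,b)_5: α=-1, u≡4; β=-1, v≡4 (mod 5); (4|5)=+1, (4|5)=+1; sign (−1)^0·+1^-1·+1^-1 = +1.
(a,b)_43: α=0, u≡15; β=2, v≡29 (mod 43); (15|43)=+1, (29|43)=-1; sign (−1)^0·+1^2·-1^0 = +1.
(a,b)_29: α=5, u≡5; β=6, v≡26 (mod 29); (5|29)=+1, (26|29)=-1; sign (−1)^0·+1^6·-1^5 = -1.
|Ram(-23345, -53130)| = 4, even; anisotropic at {2, 11, 29, ∞}.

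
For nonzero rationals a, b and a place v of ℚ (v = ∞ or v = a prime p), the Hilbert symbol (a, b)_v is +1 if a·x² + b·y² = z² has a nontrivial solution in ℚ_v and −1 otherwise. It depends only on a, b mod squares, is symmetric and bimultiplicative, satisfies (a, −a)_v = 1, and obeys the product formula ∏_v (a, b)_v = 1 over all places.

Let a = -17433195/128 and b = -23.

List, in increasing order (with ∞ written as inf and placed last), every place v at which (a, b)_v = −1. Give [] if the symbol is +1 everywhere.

Mod squares: a ≡ -390, b ≡ -23. Check v ∈ {∞, 2, 3, 5, 13, 23}.
v=∞: -390 < 0 and -23 < 0  ⇒  (a,b)_∞ = -1.
v=5: a=5^1·(≡2), b=5^0·(≡2) mod 5; (2|5)=-1, (2|5)=-1; (−1)^{1·0·2}·(-1)^0·(-1)^1 = -1.
v=13: a=13^3·(≡9), b=13^0·(≡3) mod 13; (9|13)=+1, (3|13)=+1; (−1)^{3·0·6}·(+1)^0·(+1)^3 = +1.
v=23: a=23^2·(≡18), b=23^1·(≡22) mod 23; (18|23)=+1, (22|23)=-1; (−1)^{2·1·11}·(+1)^1·(-1)^2 = +1.
v=3: a=3^1·(≡2), b=3^0·(≡1) mod 3; (2|3)=-1, (1|3)=+1; (−1)^{1·0·1}·(-1)^0·(+1)^1 = +1.
v=2: v_2(a)=-7, v_2(b)=0; units ≡ 5, 1 (mod 8); ε·ε+αω+βω = 0·0+-7·0+0·1 ≡ 0  ⇒  (a,b)_2 = +1.
|Ram(-390, -23)| = 2, even; anisotropic at {5, ∞}.

[5, inf]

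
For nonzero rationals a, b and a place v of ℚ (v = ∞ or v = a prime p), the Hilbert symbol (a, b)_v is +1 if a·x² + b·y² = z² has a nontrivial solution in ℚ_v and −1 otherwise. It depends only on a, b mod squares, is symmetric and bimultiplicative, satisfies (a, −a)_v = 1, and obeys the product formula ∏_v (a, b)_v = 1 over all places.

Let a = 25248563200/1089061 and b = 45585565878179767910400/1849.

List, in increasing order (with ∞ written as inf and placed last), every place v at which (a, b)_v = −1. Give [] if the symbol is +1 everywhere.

Mod squares: a ≡ 740962, b ≡ 20026. Check v ∈ {∞, 2, 3, 5, 7, 17, 19, 31, 37, 41, 43}.
v=7: a=7^2·(≡3), b=7^2·(≡3) mod 7; (3|7)=-1, (3|7)=-1; (−1)^{2·2·3}·(-1)^2·(-1)^2 = +1.
v=17: a=17^1·(≡16), b=17^1·(≡12) mod 17; (16|17)=+1, (12|17)=-1; (−1)^{1·1·8}·(+1)^1·(-1)^1 = -1.
v=43: a=43^-2·(≡12), b=43^-2·(≡24) mod 43; (12|43)=-1, (24|43)=+1; (−1)^{-2·-2·21}·(-1)^-2·(+1)^-2 = +1.
v=31: a=31^-1·(≡18), b=31^1·(≡17) mod 31; (18|31)=+1, (17|31)=-1; (−1)^{-1·1·15}·(+1)^1·(-1)^-1 = +1.
v=19: a=19^-1·(≡3), b=19^1·(≡5) mod 19; (3|19)=-1, (5|19)=+1; (−1)^{-1·1·9}·(-1)^1·(+1)^-1 = +1.
v=37: a=37^1·(≡28), b=37^4·(≡1) mod 37; (28|37)=+1, (1|37)=+1; (−1)^{1·4·18}·(+1)^4·(+1)^1 = +1.
v=2: v_2(a)=15, v_2(b)=17; units ≡ 1, 5 (mod 8); ε·ε+αω+βω = 0·0+15·1+17·0 ≡ 1  ⇒  (a,b)_2 = -1.
v=3: a=3^0·(≡1), b=3^2·(≡1) mod 3; (1|3)=+1, (1|3)=+1; (−1)^{0·2·1}·(+1)^2·(+1)^0 = +1.
v=∞: 740962 > 0 and 20026 > 0  ⇒  (a,b)_∞ = +1.
v=5: a=5^2·(≡3), b=5^2·(≡4) mod 5; (3|5)=-1, (4|5)=+1; (−1)^{2·2·2}·(-1)^2·(+1)^2 = +1.
v=41: a=41^0·(≡10), b=41^2·(≡40) mod 41; (10|41)=+1, (40|41)=+1; (−1)^{0·2·20}·(+1)^2·(+1)^0 = +1.
(740962, 20026 / ℚ) ramifies at {2, 17}: a division algebra.

[2, 17]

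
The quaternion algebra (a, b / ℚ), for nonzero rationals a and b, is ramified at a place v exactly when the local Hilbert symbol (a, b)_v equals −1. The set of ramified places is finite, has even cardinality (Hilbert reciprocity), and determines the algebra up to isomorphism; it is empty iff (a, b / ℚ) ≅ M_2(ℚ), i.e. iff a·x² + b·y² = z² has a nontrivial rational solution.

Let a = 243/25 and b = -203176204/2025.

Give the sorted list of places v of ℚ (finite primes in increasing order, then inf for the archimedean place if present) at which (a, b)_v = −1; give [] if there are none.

[3, 7, 29, 43]

(a, b) ≡ (3, -96019) mod (ℚ^×)²; places V = {2, 3, 5, 7, 11, 23, 29, 43, ∞}.
(a,b)_43: α=0, u≡8; β=1, v≡39 (mod 43); (8|43)=-1, (39|43)=-1; sign (−1)^0·-1^1·-1^0 = -1.
(a,b)_3: α=5, u≡1; β=-4, v≡2 (mod 3); (1|3)=+1, (2|3)=-1; sign (−1)^0·+1^-4·-1^5 = -1.
(a,b)_5: α=-2, u≡3; β=-2, v≡1 (mod 5); (3|5)=-1, (1|5)=+1; sign (−1)^0·-1^-2·+1^-2 = +1.
(a,b)_29: α=0, u≡19; β=1, v≡28 (mod 29); (19|29)=-1, (28|29)=+1; sign (−1)^0·-1^1·+1^0 = -1.
(a,b)_2: α=0, β=2; u≡3, v≡5 (mod 8); ε(u)ε(v)=1·0, αω(v)=0·1, βω(u)=2·1; sum ≡ 0  ⇒  +1.
(a,b)_23: α=0, u≡18; β=2, v≡1 (mod 23); (18|23)=+1, (1|23)=+1; sign (−1)^0·+1^2·+1^0 = +1.
(a,b)_11: α=0, u≡4; β=1, v≡9 (mod 11); (4|11)=+1, (9|11)=+1; sign (−1)^0·+1^1·+1^0 = +1.
(a,b)_7: α=0, u≡3; β=1, v≡3 (mod 7); (3|7)=-1, (3|7)=-1; sign (−1)^0·-1^1·-1^0 = -1.
(a,b)_∞: sgn(3)=+, sgn(-96019)=−, so +1.
Ram(3, -96019) = {3, 7, 29, 43}; no ℚ_3-point on the conic.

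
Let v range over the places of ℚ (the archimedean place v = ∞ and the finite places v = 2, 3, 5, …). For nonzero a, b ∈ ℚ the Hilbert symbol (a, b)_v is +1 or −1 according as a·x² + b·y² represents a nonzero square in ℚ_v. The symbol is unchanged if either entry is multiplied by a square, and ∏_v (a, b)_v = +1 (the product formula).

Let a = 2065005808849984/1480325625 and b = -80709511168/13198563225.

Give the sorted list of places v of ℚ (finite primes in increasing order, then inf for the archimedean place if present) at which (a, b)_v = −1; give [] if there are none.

[11, 29, 31, 43]

(a, b) ≡ (657169, -466378) mod (ℚ^×)²; places V = {2, 3, 5, 7, 11, 13, 17, 19, 23, 29, 31, 37, 43, ∞}.
(a,b)_11: α=2, u≡7; β=1, v≡6 (mod 11); (7|11)=-1, (6|11)=-1; sign (−1)^0·-1^1·-1^2 = -1.
(a,b)_3: α=-8, u≡1; β=-6, v≡2 (mod 3); (1|3)=+1, (2|3)=-1; sign (−1)^0·+1^-6·-1^-8 = +1.
(a,b)_31: α=1, u≡11; β=0, v≡21 (mod 31); (11|31)=-1, (21|31)=-1; sign (−1)^0·-1^0·-1^1 = -1.
(a,b)_2: α=6, β=11; u≡1, v≡3 (mod 8); ε(u)ε(v)=0·1, αω(v)=6·1, βω(u)=11·0; sum ≡ 0  ⇒  +1.
(a,b)_5: α=-4, u≡4; β=-2, v≡3 (mod 5); (4|5)=+1, (3|5)=-1; sign (−1)^0·+1^-2·-1^-4 = +1.
(a,b)_23: α=0, u≡16; β=-2, v≡4 (mod 23); (16|23)=+1, (4|23)=+1; sign (−1)^0·+1^-2·+1^0 = +1.
(a,b)_17: α=1, u≡15; β=1, v≡1 (mod 17); (15|17)=+1, (1|17)=+1; sign (−1)^0·+1^1·+1^1 = +1.
(a,b)_43: α=1, u≡22; β=1, v≡30 (mod 43); (22|43)=-1, (30|43)=-1; sign (−1)^1·-1^1·-1^1 = -1.
(a,b)_7: α=4, u≡2; β=0, v≡1 (mod 7); (2|7)=+1, (1|7)=+1; sign (−1)^0·+1^0·+1^4 = +1.
(a,b)_37: α=0, u≡36; β=-2, v≡26 (mod 37); (36|37)=+1, (26|37)=+1; sign (−1)^0·+1^-2·+1^0 = +1.
(a,b)_13: α=2, u≡8; β=2, v≡3 (mod 13); (8|13)=-1, (3|13)=+1; sign (−1)^0·-1^2·+1^2 = +1.
(a,b)_19: α=-2, u≡9; β=0, v≡14 (mod 19); (9|19)=+1, (14|19)=-1; sign (−1)^0·+1^0·-1^-2 = +1.
(a,b)_29: α=1, u≡2; β=1, v≡1 (mod 29); (2|29)=-1, (1|29)=+1; sign (−1)^0·-1^1·+1^1 = -1.
(a,b)_∞: sgn(657169)=+, sgn(-466378)=−, so +1.
Ram(657169, -466378) = {11, 29, 31, 43}; no ℚ_11-point on the conic.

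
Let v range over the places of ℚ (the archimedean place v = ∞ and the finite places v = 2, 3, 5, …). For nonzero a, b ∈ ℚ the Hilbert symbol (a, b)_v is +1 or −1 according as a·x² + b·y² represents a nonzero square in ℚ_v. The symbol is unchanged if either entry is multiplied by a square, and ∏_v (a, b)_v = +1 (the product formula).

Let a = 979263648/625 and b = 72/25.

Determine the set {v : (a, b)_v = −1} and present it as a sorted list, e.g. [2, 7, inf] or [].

Mod squares: a ≡ 56202, b ≡ 2. Check v ∈ {∞, 2, 3, 5, 11, 17, 19, 29}.
v=∞: 56202 > 0 and 2 > 0  ⇒  (a,b)_∞ = +1.
v=3: a=3^3·(≡2), b=3^2·(≡2) mod 3; (2|3)=-1, (2|3)=-1; (−1)^{3·2·1}·(-1)^2·(-1)^3 = -1.
v=19: a=19^1·(≡3), b=19^0·(≡12) mod 19; (3|19)=-1, (12|19)=-1; (−1)^{1·0·9}·(-1)^0·(-1)^1 = -1.
v=5: a=5^-4·(≡3), b=5^-2·(≡2) mod 5; (3|5)=-1, (2|5)=-1; (−1)^{-4·-2·2}·(-1)^-2·(-1)^-4 = +1.
v=17: a=17^1·(≡2), b=17^0·(≡9) mod 17; (2|17)=+1, (9|17)=+1; (−1)^{1·0·8}·(+1)^0·(+1)^1 = +1.
v=11: a=11^2·(≡4), b=11^0·(≡2) mod 11; (4|11)=+1, (2|11)=-1; (−1)^{2·0·5}·(+1)^0·(-1)^2 = +1.
v=29: a=29^1·(≡7), b=29^0·(≡11) mod 29; (7|29)=+1, (11|29)=-1; (−1)^{1·0·14}·(+1)^0·(-1)^1 = -1.
v=2: v_2(a)=5, v_2(b)=3; units ≡ 5, 1 (mod 8); ε·ε+αω+βω = 0·0+5·0+3·1 ≡ 1  ⇒  (a,b)_2 = -1.
|Ram(56202, 2)| = 4, even; anisotropic at {2, 3, 19, 29}.

[2, 3, 19, 29]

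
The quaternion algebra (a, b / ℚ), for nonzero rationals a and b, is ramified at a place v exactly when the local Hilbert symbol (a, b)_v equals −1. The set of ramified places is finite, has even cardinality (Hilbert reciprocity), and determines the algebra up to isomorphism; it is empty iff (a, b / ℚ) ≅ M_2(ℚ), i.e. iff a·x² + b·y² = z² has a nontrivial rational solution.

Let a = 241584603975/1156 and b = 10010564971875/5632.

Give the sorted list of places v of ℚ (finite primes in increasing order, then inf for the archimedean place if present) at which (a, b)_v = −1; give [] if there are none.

[11, 13]

(a, b) ≡ (39, 4290) mod (ℚ^×)²; places V = {2, 3, 5, 11, 13, 17, 19, 53, ∞}.
(a,b)_11: α=2, u≡7; β=-1, v≡1 (mod 11); (7|11)=-1, (1|11)=+1; sign (−1)^0·-1^-1·+1^2 = -1.
(a,b)_17: α=-2, u≡10; β=0, v≡5 (mod 17); (10|17)=-1, (5|17)=-1; sign (−1)^0·-1^0·-1^-2 = +1.
(a,b)_19: α=0, u≡9; β=2, v≡14 (mod 19); (9|19)=+1, (14|19)=-1; sign (−1)^0·+1^2·-1^0 = +1.
(a,b)_53: α=2, u≡12; β=2, v≡23 (mod 53); (12|53)=-1, (23|53)=-1; sign (−1)^0·-1^2·-1^2 = +1.
(a,b)_∞: sgn(39)=+, sgn(4290)=+, so +1.
(a,b)_2: α=-2, β=-9; u≡7, v≡1 (mod 8); ε(u)ε(v)=1·0, αω(v)=-2·0, βω(u)=-9·0; sum ≡ 0  ⇒  +1.
(a,b)_5: α=2, u≡4; β=5, v≡3 (mod 5); (4|5)=+1, (3|5)=-1; sign (−1)^0·+1^5·-1^2 = +1.
(a,b)_13: α=1, u≡12; β=1, v≡7 (mod 13); (12|13)=+1, (7|13)=-1; sign (−1)^0·+1^1·-1^1 = -1.
(a,b)_3: α=7, u≡1; β=5, v≡2 (mod 3); (1|3)=+1, (2|3)=-1; sign (−1)^1·+1^5·-1^7 = +1.
(39, 4290 / ℚ) ramifies at {11, 13}: a division algebra.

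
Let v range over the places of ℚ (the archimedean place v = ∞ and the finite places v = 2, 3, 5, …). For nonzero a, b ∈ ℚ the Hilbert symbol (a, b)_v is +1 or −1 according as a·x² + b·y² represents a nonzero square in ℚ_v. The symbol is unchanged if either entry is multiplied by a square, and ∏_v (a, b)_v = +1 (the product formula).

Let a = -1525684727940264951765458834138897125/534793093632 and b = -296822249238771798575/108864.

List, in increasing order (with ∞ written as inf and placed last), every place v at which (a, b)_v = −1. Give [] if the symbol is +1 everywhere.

Mod squares: a ≡ -73370, b ≡ -113883. Check v ∈ {∞, 2, 3, 5, 7, 11, 13, 17, 19, 23, 29, 43}.
v=19: a=19^-2·(≡3), b=19^0·(≡8) mod 19; (3|19)=-1, (8|19)=-1; (−1)^{-2·0·9}·(-1)^0·(-1)^-2 = +1.
v=11: a=11^7·(≡10), b=11^5·(≡5) mod 11; (10|11)=-1, (5|11)=+1; (−1)^{7·5·5}·(-1)^5·(+1)^7 = +1.
v=5: a=5^3·(≡4), b=5^2·(≡3) mod 5; (4|5)=+1, (3|5)=-1; (−1)^{3·2·2}·(+1)^2·(-1)^3 = -1.
v=23: a=23^7·(≡11), b=23^4·(≡6) mod 23; (11|23)=-1, (6|23)=+1; (−1)^{7·4·11}·(-1)^4·(+1)^7 = +1.
v=3: a=3^-10·(≡1), b=3^-5·(≡1) mod 3; (1|3)=+1, (1|3)=+1; (−1)^{-10·-5·1}·(+1)^-5·(+1)^-10 = +1.
v=29: a=29^3·(≡6), b=29^1·(≡2) mod 29; (6|29)=+1, (2|29)=-1; (−1)^{3·1·14}·(+1)^1·(-1)^3 = -1.
v=2: v_2(a)=-9, v_2(b)=-6; units ≡ 3, 5 (mod 8); ε·ε+αω+βω = 1·0+-9·1+-6·1 ≡ 1  ⇒  (a,b)_2 = -1.
v=13: a=13^2·(≡8), b=13^0·(≡3) mod 13; (8|13)=-1, (3|13)=+1; (−1)^{2·0·6}·(-1)^0·(+1)^2 = +1.
v=43: a=43^2·(≡10), b=43^2·(≡6) mod 43; (10|43)=+1, (6|43)=+1; (−1)^{2·2·21}·(+1)^2·(+1)^2 = +1.
v=7: a=7^-2·(≡4), b=7^-1·(≡6) mod 7; (4|7)=+1, (6|7)=-1; (−1)^{-2·-1·3}·(+1)^-1·(-1)^-2 = +1.
v=17: a=17^6·(≡8), b=17^3·(≡2) mod 17; (8|17)=+1, (2|17)=+1; (−1)^{6·3·8}·(+1)^3·(+1)^6 = +1.
v=∞: -73370 < 0 and -113883 < 0  ⇒  (a,b)_∞ = -1.
(-73370, -113883 / ℚ) ramifies at {2, 5, 29, ∞}: a division algebra.

[2, 5, 29, inf]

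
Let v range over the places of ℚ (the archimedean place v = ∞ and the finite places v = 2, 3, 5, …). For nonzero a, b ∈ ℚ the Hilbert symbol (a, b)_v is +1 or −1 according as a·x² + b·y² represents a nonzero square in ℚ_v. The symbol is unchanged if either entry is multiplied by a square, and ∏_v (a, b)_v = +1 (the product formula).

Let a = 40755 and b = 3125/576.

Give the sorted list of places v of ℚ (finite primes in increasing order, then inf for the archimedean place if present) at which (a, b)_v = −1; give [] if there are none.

[3, 13]

Mod squares: a ≡ 40755, b ≡ 5. Check v ∈ {∞, 2, 3, 5, 11, 13, 19}.
v=∞: 40755 > 0 and 5 > 0  ⇒  (a,b)_∞ = +1.
v=13: a=13^1·(≡2), b=13^0·(≡11) mod 13; (2|13)=-1, (11|13)=-1; (−1)^{1·0·6}·(-1)^0·(-1)^1 = -1.
v=19: a=19^1·(≡17), b=19^0·(≡11) mod 19; (17|19)=+1, (11|19)=+1; (−1)^{1·0·9}·(+1)^0·(+1)^1 = +1.
v=5: a=5^1·(≡1), b=5^5·(≡1) mod 5; (1|5)=+1, (1|5)=+1; (−1)^{1·5·2}·(+1)^5·(+1)^1 = +1.
v=2: v_2(a)=0, v_2(b)=-6; units ≡ 3, 5 (mod 8); ε·ε+αω+βω = 1·0+0·1+-6·1 ≡ 0  ⇒  (a,b)_2 = +1.
v=11: a=11^1·(≡9), b=11^0·(≡3) mod 11; (9|11)=+1, (3|11)=+1; (−1)^{1·0·5}·(+1)^0·(+1)^1 = +1.
v=3: a=3^1·(≡1), b=3^-2·(≡2) mod 3; (1|3)=+1, (2|3)=-1; (−1)^{1·-2·1}·(+1)^-2·(-1)^1 = -1.
|Ram(40755, 5)| = 2, even; anisotropic at {3, 13}.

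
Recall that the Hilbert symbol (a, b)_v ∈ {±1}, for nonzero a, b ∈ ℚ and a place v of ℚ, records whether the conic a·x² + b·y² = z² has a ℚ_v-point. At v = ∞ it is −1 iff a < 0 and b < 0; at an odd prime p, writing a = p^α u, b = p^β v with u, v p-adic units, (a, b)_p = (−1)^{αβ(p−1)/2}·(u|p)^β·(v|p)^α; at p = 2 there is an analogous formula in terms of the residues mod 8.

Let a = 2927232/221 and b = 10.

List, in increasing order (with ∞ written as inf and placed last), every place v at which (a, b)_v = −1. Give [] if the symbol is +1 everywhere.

[2, 5, 7, 17]

(a, b) ≡ (9282, 10) mod (ℚ^×)²; places V = {2, 3, 5, 7, 11, 13, 17, ∞}.
(a,b)_13: α=-1, u≡12; β=0, v≡10 (mod 13); (12|13)=+1, (10|13)=+1; sign (−1)^0·+1^0·+1^-1 = +1.
(a,b)_11: α=2, u≡3; β=0, v≡10 (mod 11); (3|11)=+1, (10|11)=-1; sign (−1)^0·+1^0·-1^2 = +1.
(a,b)_2: α=7, β=1; u≡1, v≡5 (mod 8); ε(u)ε(v)=0·0, αω(v)=7·1, βω(u)=1·0; sum ≡ 1  ⇒  -1.
(a,b)_5: α=0, u≡2; β=1, v≡2 (mod 5); (2|5)=-1, (2|5)=-1; sign (−1)^0·-1^1·-1^0 = -1.
(a,b)_3: α=3, u≡1; β=0, v≡1 (mod 3); (1|3)=+1, (1|3)=+1; sign (−1)^0·+1^0·+1^3 = +1.
(a,b)_17: α=-1, u≡8; β=0, v≡10 (mod 17); (8|17)=+1, (10|17)=-1; sign (−1)^0·+1^0·-1^-1 = -1.
(a,b)_∞: sgn(9282)=+, sgn(10)=+, so +1.
(a,b)_7: α=1, u≡6; β=0, v≡3 (mod 7); (6|7)=-1, (3|7)=-1; sign (−1)^0·-1^0·-1^1 = -1.
(9282, 10 / ℚ) ramifies at {2, 5, 7, 17}: a division algebra.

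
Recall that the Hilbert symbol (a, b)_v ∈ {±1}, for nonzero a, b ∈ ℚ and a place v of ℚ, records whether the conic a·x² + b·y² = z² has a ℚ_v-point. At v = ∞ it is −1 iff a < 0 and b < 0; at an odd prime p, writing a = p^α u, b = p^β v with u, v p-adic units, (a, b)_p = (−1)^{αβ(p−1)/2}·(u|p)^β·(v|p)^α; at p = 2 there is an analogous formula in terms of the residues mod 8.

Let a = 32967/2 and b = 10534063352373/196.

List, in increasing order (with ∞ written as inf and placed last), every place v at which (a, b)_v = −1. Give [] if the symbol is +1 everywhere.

[2, 37]

Mod squares: a ≡ 814, b ≡ 37. Check v ∈ {∞, 2, 3, 7, 11, 19, 23, 37}.
v=37: a=37^1·(≡20), b=37^3·(≡4) mod 37; (20|37)=-1, (4|37)=+1; (−1)^{1·3·18}·(-1)^3·(+1)^1 = -1.
v=7: a=7^0·(≡2), b=7^-2·(≡2) mod 7; (2|7)=+1, (2|7)=+1; (−1)^{0·-2·3}·(+1)^-2·(+1)^0 = +1.
v=11: a=11^1·(≡8), b=11^2·(≡4) mod 11; (8|11)=-1, (4|11)=+1; (−1)^{1·2·5}·(-1)^2·(+1)^1 = +1.
v=3: a=3^4·(≡1), b=3^2·(≡1) mod 3; (1|3)=+1, (1|3)=+1; (−1)^{4·2·1}·(+1)^2·(+1)^4 = +1.
v=∞: 814 > 0 and 37 > 0  ⇒  (a,b)_∞ = +1.
v=23: a=23^0·(≡4), b=23^2·(≡21) mod 23; (4|23)=+1, (21|23)=-1; (−1)^{0·2·11}·(+1)^2·(-1)^0 = +1.
v=19: a=19^0·(≡1), b=19^2·(≡3) mod 19; (1|19)=+1, (3|19)=-1; (−1)^{0·2·9}·(+1)^2·(-1)^0 = +1.
v=2: v_2(a)=-1, v_2(b)=-2; units ≡ 7, 5 (mod 8); ε·ε+αω+βω = 1·0+-1·1+-2·0 ≡ 1  ⇒  (a,b)_2 = -1.
Ram(814, 37) = {2, 37}; no ℚ_2-point on the conic.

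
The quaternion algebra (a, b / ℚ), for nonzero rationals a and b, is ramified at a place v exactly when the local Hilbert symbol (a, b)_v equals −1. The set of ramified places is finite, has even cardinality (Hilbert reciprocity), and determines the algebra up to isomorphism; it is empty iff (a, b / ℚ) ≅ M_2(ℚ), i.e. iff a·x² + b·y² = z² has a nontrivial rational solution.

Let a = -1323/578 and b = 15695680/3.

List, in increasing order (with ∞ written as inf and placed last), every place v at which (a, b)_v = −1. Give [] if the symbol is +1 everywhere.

[3, 13]

Mod squares: a ≡ -6, b ≡ 15015. Check v ∈ {∞, 2, 3, 5, 7, 11, 13, 17}.
v=2: v_2(a)=-1, v_2(b)=6; units ≡ 5, 7 (mod 8); ε·ε+αω+βω = 0·1+-1·0+6·1 ≡ 0  ⇒  (a,b)_2 = +1.
v=13: a=13^0·(≡7), b=13^1·(≡8) mod 13; (7|13)=-1, (8|13)=-1; (−1)^{0·1·6}·(-1)^1·(-1)^0 = -1.
v=11: a=11^0·(≡5), b=11^1·(≡5) mod 11; (5|11)=+1, (5|11)=+1; (−1)^{0·1·5}·(+1)^1·(+1)^0 = +1.
v=7: a=7^2·(≡2), b=7^3·(≡5) mod 7; (2|7)=+1, (5|7)=-1; (−1)^{2·3·3}·(+1)^3·(-1)^2 = +1.
v=5: a=5^0·(≡4), b=5^1·(≡2) mod 5; (4|5)=+1, (2|5)=-1; (−1)^{0·1·2}·(+1)^1·(-1)^0 = +1.
v=17: a=17^-2·(≡10), b=17^0·(≡13) mod 17; (10|17)=-1, (13|17)=+1; (−1)^{-2·0·8}·(-1)^0·(+1)^-2 = +1.
v=3: a=3^3·(≡1), b=3^-1·(≡1) mod 3; (1|3)=+1, (1|3)=+1; (−1)^{3·-1·1}·(+1)^-1·(+1)^3 = -1.
v=∞: -6 < 0 and 15015 > 0  ⇒  (a,b)_∞ = +1.
Ram(-6, 15015) = {3, 13}; no ℚ_3-point on the conic.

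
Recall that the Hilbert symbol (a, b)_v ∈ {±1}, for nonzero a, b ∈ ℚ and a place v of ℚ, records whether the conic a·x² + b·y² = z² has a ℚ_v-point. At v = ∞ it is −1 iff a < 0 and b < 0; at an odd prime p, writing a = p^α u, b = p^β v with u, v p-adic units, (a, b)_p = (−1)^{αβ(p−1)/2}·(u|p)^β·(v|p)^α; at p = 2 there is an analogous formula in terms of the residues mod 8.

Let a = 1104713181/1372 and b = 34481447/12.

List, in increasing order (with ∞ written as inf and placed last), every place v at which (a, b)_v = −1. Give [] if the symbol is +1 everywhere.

Mod squares: a ≡ 5187, b ≡ 2111109. Check v ∈ {∞, 2, 3, 7, 11, 13, 19, 37}.
v=7: a=7^-3·(≡3), b=7^3·(≡6) mod 7; (3|7)=-1, (6|7)=-1; (−1)^{-3·3·3}·(-1)^3·(-1)^-3 = -1.
v=∞: 5187 > 0 and 2111109 > 0  ⇒  (a,b)_∞ = +1.
v=19: a=19^1·(≡11), b=19^1·(≡15) mod 19; (11|19)=+1, (15|19)=-1; (−1)^{1·1·9}·(+1)^1·(-1)^1 = +1.
v=3: a=3^3·(≡1), b=3^-1·(≡2) mod 3; (1|3)=+1, (2|3)=-1; (−1)^{3·-1·1}·(+1)^-1·(-1)^3 = +1.
v=13: a=13^1·(≡10), b=13^1·(≡10) mod 13; (10|13)=+1, (10|13)=+1; (−1)^{1·1·6}·(+1)^1·(+1)^1 = +1.
v=37: a=37^2·(≡30), b=37^1·(≡1) mod 37; (30|37)=+1, (1|37)=+1; (−1)^{2·1·18}·(+1)^1·(+1)^2 = +1.
v=11: a=11^2·(≡6), b=11^1·(≡7) mod 11; (6|11)=-1, (7|11)=-1; (−1)^{2·1·5}·(-1)^1·(-1)^2 = -1.
v=2: v_2(a)=-2, v_2(b)=-2; units ≡ 3, 5 (mod 8); ε·ε+αω+βω = 1·0+-2·1+-2·1 ≡ 0  ⇒  (a,b)_2 = +1.
(5187, 2111109 / ℚ) ramifies at {7, 11}: a division algebra.

[7, 11]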